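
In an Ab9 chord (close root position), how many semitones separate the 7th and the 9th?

Ab9 is spelled Ab–C–Eb–Gb–Bb.
Gb to Bb is a major third: 4 semitones.

4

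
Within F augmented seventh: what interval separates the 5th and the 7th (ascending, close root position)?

diminished 3rd

Spelling the chord: F A C# Eb.
The 5th is C# and the 7th is Eb.
From C# to Eb: 2 semitones over a third = diminished.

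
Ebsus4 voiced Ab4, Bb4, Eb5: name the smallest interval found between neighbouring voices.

Adjacent intervals: Ab4→Bb4 = major second; Bb4→Eb5 = perfect fourth.
The smallest is Ab4 to Bb4, a major second (2 semitones).

major second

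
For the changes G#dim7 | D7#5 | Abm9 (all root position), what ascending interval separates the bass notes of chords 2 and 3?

The roots are D and Ab.
5 letter names make it a fifth; at 6 semitones (a half step narrower than perfect) the quality is diminished.

diminished 5th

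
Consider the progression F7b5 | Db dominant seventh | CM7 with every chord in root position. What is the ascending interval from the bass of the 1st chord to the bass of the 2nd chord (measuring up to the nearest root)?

The roots are F and Db.
6 letter names make it a sixth; at 8 semitones (a half step narrower than major) the quality is minor.

m6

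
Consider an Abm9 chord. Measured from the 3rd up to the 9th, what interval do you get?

Abmin9 (Ab minor ninth): Ab Cb Eb Gb Bb.
That puts Cb below Bb.
Cb up to Bb spans 7 letter names and 11 semitones — a major seventh.

major seventh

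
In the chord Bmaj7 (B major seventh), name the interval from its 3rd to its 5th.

minor third

Spelling the chord: B, D#, F#, A#.
So we need the interval from D# up to F#.
From D# to F#: 3 semitones over a third = minor.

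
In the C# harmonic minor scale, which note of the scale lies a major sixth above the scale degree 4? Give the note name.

The scale is C# D# E F# G# A B#.
The scale degree 4 is F#; a major sixth above that is D# — scale degree 2.

D#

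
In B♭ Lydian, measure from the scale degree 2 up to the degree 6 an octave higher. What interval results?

The scale runs B♭ C D E F G A.
So we need the interval from C up to G.
Counting 12 letters and 19 half steps from C gives a perfect twelfth.

perfect 12th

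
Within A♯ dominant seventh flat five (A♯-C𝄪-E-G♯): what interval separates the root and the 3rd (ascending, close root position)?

That puts A♯ below C𝄪.
From A♯ to C𝄪 is 4 semitones, exactly the major third.

major 3rd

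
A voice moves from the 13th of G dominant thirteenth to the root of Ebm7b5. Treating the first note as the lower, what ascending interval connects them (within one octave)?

G dominant thirteenth has E as its 13th, and Ebm7b5 has Eb as its root.
E up to Eb is 11 semitones, a half step narrower than a perfect octave, so the interval is diminished.

diminished 8th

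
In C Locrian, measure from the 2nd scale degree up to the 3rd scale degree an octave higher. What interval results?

Spelling C Locrian: C Db Eb F Gb Ab Bb.
So we need the interval from Db up to Eb.
From Db to Eb is 14 semitones, exactly the major ninth.

M9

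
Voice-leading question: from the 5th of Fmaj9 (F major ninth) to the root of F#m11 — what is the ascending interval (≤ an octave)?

The 5th of Fmaj9 (F major ninth) is C; the root of F#m11 is F#.
4 letter names make it a fourth; at 6 semitones (a half step wider than perfect) the quality is augmented.

augmented fourth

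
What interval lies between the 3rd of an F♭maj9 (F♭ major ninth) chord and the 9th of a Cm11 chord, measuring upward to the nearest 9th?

augmented 4th

F♭maj9 (F♭ major ninth) has A♭ as its 3rd, and Cm11 has D as its 9th.
4 letter names make it a fourth; at 6 semitones (a half step wider than perfect) the quality is augmented.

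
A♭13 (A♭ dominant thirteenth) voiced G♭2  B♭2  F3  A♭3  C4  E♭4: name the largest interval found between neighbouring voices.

Adjacent intervals: G♭2→B♭2 = major third; B♭2→F3 = perfect fifth; F3→A♭3 = minor third; A♭3→C4 = major third; C4→E♭4 = minor third.
The largest is B♭2 to F3, a perfect fifth (7 semitones).

perfect fifth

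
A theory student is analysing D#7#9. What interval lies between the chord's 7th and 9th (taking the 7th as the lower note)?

Spelling the chord: D#, F##, A#, C#, E##.
7th = C#; 9th = E##.
From C# to E##: 5 semitones over a third = augmented.

augmented third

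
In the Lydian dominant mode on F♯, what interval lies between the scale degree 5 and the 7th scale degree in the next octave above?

minor 10th

F♯ lydian dominant: F♯ G♯ A♯ B♯ C♯ D♯ E.
Scale degree 5 = C♯; 7th degree (up an octave) = E.
10 letter names make it a tenth; at 15 semitones (a half step narrower than major) the quality is minor.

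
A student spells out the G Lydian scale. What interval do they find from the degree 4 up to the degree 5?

minor second

Spelling the G Lydian scale: G A B C# D E F#.
So we need the interval from C# up to D.
C# up to D is 1 semitone, a half step narrower than a major second, so the interval is minor.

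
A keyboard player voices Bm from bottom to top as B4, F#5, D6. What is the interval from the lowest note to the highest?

The outer voices are B4 and D6.
From B to D: 15 semitones over a tenth = minor.

minor tenth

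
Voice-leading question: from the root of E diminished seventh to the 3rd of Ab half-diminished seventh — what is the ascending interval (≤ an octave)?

diminished sixth

The root of E diminished seventh is E; the 3rd of Ab half-diminished seventh is Cb.
E up to Cb is 7 semitones, a whole step narrower than a major sixth, so the interval is diminished.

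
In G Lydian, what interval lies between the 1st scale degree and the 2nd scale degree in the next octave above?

major ninth

G lydian: G A B C# D E F#.
1st scale degree = G; 2nd scale degree (up an octave) = A.
Counting 9 letters and 14 half steps from G gives a major ninth.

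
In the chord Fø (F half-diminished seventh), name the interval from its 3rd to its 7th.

perfect fifth

F half-diminished seventh is spelled F, Ab, Cb, Eb.
3rd = Ab; 7th = Eb.
From Ab to Eb is 7 semitones, exactly the perfect fifth.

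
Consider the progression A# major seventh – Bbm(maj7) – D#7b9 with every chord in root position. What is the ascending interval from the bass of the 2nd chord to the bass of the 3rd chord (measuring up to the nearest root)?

The roots are Bb and D#.
Bb up to D# is 5 semitones, a half step wider than a major third, so the interval is augmented.

A3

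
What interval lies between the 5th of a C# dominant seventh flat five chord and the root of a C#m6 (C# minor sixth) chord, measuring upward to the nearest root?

A4

The 5th of C# dominant seventh flat five is G; the root of C#m6 (C# minor sixth) is C#.
G up to C# is 6 semitones, a half step wider than a perfect fourth, so the interval is augmented.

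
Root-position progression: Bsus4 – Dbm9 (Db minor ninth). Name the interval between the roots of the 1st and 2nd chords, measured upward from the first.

diminished third

The roots are B and Db.
B up to Db is 2 semitones, a whole step narrower than a major third, so the interval is diminished.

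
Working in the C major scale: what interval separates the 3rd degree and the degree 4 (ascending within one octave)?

The scale runs C D E F G A B.
So we need the interval from E up to F.
From E to F: 1 semitone over a second = minor.

minor second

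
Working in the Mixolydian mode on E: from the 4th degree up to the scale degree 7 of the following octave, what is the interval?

perfect eleventh

E mixolydian: E F# G# A B C# D.
4th degree = A; scale degree 7 (up an octave) = D.
From A to D is 17 semitones, exactly the perfect eleventh.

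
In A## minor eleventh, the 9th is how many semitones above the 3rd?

11

Spelling the chord: A## C## E## G## B## D##.
C## to B## is a major seventh: 11 semitones.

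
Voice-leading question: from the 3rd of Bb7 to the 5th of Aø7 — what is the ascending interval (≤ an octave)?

The 3rd of Bb7 is D; the 5th of Aø7 is Eb.
D up to Eb is 1 semitone, a half step narrower than a major second, so the interval is minor.

minor 2nd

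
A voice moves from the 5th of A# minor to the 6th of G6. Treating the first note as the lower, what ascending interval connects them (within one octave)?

The 5th of A# minor is E#; the 6th of G6 is E.
8 letter names make it an octave; at 11 semitones (a half step narrower than perfect) the quality is diminished.

diminished 8th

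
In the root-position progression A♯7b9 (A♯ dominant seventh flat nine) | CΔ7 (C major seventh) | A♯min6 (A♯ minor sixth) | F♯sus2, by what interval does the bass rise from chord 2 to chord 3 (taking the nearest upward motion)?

augmented sixth

The roots are C and A♯.
6 letter names make it a sixth; at 10 semitones (a half step wider than major) the quality is augmented.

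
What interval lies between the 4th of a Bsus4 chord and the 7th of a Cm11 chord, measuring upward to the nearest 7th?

The 4th of Bsus4 is E; the 7th of Cm11 is Bb.
E up to Bb is 6 semitones, a half step narrower than a perfect fifth, so the interval is diminished.

diminished fifth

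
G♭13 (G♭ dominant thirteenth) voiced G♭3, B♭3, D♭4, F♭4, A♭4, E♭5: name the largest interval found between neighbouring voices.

perfect 5th

Adjacent intervals: G♭3→B♭3 = major third; B♭3→D♭4 = minor third; D♭4→F♭4 = minor third; F♭4→A♭4 = major third; A♭4→E♭5 = perfect fifth.
The largest is A♭4 to E♭5, a perfect fifth (7 semitones).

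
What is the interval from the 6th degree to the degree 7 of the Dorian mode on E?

m2

The scale runs E F♯ G A B C♯ D.
That puts C♯ below D.
C♯ up to D is 1 semitone, a half step narrower than a major second, so the interval is minor.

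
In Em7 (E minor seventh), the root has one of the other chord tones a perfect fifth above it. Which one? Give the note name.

E-7: E-G-B-D.
The root is E. A perfect fifth above E is B.
B is the chord's 5th.

B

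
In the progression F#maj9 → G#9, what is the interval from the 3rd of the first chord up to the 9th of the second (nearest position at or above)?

perfect unison

F#maj9 has A# as its 3rd, and G#9 has A# as its 9th.
Counting 1 letters and 0 half steps from A# gives a perfect unison.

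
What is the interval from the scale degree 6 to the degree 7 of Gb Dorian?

The scale runs Gb Ab Bbb Cb Db Eb Fb.
Scale degree 6 = Eb; 7th scale degree = Fb.
2 letter names make it a second; at 1 semitone (a half step narrower than major) the quality is minor.

minor second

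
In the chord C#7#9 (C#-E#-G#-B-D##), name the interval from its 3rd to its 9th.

major seventh

So we need the interval from E# up to D##.
E# up to D## spans 7 letter names and 11 semitones — a major seventh.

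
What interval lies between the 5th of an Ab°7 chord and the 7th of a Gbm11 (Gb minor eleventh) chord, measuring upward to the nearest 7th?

major second

Ab°7 has Ebb as its 5th, and Gbm11 (Gb minor eleventh) has Fb as its 7th.
Counting 2 letters and 2 half steps from Ebb gives a major second.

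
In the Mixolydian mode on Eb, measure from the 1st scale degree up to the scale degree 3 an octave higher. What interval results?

major tenth

Spelling the Mixolydian mode on Eb: Eb F G Ab Bb C Db.
The 1st scale degree is Eb and the 3rd degree (up an octave) is G.
From Eb to G is 16 semitones, exactly the major tenth.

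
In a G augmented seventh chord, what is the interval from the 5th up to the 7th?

Spelling the chord: G–B–D#–F.
5th = D#; 7th = F.
3 letter names make it a third; at 2 semitones (a whole step narrower than major) the quality is diminished.

d3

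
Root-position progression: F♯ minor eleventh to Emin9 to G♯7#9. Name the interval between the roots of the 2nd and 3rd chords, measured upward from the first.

The roots are E and G♯.
Counting 3 letters and 4 half steps from E gives a major third.

major 3rd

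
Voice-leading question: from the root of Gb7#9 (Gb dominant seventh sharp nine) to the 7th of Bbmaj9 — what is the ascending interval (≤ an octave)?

Gb7#9 (Gb dominant seventh sharp nine) has Gb as its root, and Bbmaj9 has A as its 7th.
2 letter names make it a second; at 3 semitones (a half step wider than major) the quality is augmented.

augmented second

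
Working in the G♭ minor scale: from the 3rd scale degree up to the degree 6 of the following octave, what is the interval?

Spelling the G♭ minor scale: G♭ A♭ B𝄫 C♭ D♭ E𝄫 F♭.
That puts B𝄫 below E𝄫.
From B𝄫 to E𝄫 is 17 semitones, exactly the perfect eleventh.

perfect 11th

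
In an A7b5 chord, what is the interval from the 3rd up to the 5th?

A7b5: A-C♯-E♭-G.
That puts C♯ below E♭.
From C♯ to E♭: 2 semitones over a third = diminished.

d3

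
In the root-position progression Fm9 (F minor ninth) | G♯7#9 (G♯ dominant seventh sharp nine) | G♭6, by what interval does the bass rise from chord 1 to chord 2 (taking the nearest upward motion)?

augmented second

The roots are F and G♯.
From F to G♯: 3 semitones over a second = augmented.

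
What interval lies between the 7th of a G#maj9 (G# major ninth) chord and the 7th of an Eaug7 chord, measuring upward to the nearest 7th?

G#maj9 (G# major ninth) has F## as its 7th, and Eaug7 has D as its 7th.
From F## to D: 7 semitones over a sixth = diminished.

diminished 6th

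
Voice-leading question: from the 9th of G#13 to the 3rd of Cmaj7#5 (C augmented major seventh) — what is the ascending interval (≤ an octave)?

G#13 has A# as its 9th, and Cmaj7#5 (C augmented major seventh) has E as its 3rd.
5 letter names make it a fifth; at 6 semitones (a half step narrower than perfect) the quality is diminished.

d5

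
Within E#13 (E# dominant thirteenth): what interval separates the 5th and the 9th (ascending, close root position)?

perfect 5th

E#13 (E# dominant thirteenth) is spelled E#–G##–B#–D#–F##–C##.
5th = B#; 9th = F##.
From B# to F## is 7 semitones, exactly the perfect fifth.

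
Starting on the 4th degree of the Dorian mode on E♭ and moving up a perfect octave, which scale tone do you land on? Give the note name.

Ab

The scale is E♭ F G♭ A♭ B♭ C D♭.
The 4th degree is A♭; a perfect octave above that is A♭ — scale degree 4.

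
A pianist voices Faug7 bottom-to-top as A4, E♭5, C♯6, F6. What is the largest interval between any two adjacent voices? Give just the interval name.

augmented sixth

Adjacent intervals: A4→E♭5 = diminished fifth; E♭5→C♯6 = augmented sixth; C♯6→F6 = diminished fourth.
The largest is E♭5 to C♯6, an augmented sixth (10 semitones).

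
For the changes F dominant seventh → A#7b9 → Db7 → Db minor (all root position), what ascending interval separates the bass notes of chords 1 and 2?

augmented 3rd

The roots are F and A#.
From F to A#: 5 semitones over a third = augmented.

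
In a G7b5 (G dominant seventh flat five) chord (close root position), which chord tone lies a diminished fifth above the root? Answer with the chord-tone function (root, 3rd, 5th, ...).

5th

G dominant seventh flat five is spelled G–B–Db–F.
The root is G. A diminished fifth above G is Db.
Db is the chord's 5th.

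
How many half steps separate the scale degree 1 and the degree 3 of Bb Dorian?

The scale is Bb C Db Eb F G Ab.
Bb up to Db is a minor third — 3 semitones.

3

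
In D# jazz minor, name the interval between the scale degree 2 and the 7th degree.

major sixth

D# melodic minor: D# E# F# G# A# B# C##.
That puts E# below C##.
Counting 6 letters and 9 half steps from E# gives a major sixth.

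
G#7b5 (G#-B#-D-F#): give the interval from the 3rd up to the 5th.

The 3rd is B# and the 5th is D.
3 letter names make it a third; at 2 semitones (a whole step narrower than major) the quality is diminished.

diminished third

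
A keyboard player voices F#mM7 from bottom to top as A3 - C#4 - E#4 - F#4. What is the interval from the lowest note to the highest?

M6

The outer voices are A3 and F#4.
Counting 6 letters and 9 half steps from A gives a major sixth.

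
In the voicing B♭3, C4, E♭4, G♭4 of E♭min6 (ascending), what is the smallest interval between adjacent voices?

M2

Adjacent intervals: B♭3→C4 = major second; C4→E♭4 = minor third; E♭4→G♭4 = minor third.
The smallest is B♭3 to C4, a major second (2 semitones).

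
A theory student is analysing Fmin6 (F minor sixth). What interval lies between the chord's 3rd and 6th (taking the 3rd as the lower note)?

Spelling the chord: F, A♭, C, D.
That puts A♭ below D.
From A♭ to D: 6 semitones over a fourth = augmented.

augmented fourth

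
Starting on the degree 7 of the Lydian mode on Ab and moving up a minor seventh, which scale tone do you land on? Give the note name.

F

The scale is Ab Bb C D Eb F G.
The degree 7 is G; a minor seventh above that is F — scale degree 6.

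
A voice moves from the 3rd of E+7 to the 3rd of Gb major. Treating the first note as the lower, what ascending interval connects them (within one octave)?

The 3rd of E+7 is G#; the 3rd of Gb major is Bb.
From G# to Bb: 2 semitones over a third = diminished.

diminished third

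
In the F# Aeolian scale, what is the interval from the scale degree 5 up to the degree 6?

minor second

F# natural minor: F# G# A B C# D E.
So we need the interval from C# up to D.
2 letter names make it a second; at 1 semitone (a half step narrower than major) the quality is minor.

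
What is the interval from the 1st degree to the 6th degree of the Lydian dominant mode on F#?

Spelling the Lydian dominant mode on F#: F# G# A# B# C# D# E.
1st degree = F#; degree 6 = D#.
Counting 6 letters and 9 half steps from F# gives a major sixth.

major sixth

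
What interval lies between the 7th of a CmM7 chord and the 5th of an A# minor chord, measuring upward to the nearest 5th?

The 7th of CmM7 is B; the 5th of A# minor is E#.
B up to E# is 6 semitones, a half step wider than a perfect fourth, so the interval is augmented.

augmented 4th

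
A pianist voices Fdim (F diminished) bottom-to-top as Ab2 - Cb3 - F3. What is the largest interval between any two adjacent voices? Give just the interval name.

Adjacent intervals: Ab2→Cb3 = minor third; Cb3→F3 = augmented fourth.
The largest is Cb3 to F3, an augmented fourth (6 semitones).

augmented fourth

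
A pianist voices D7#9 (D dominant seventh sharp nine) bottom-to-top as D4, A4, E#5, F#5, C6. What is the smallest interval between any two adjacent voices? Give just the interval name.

m2

Adjacent intervals: D4→A4 = perfect fifth; A4→E#5 = augmented fifth; E#5→F#5 = minor second; F#5→C6 = diminished fifth.
The smallest is E#5 to F#5, a minor second (1 semitone).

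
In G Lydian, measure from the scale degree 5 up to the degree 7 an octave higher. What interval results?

major tenth

Spelling G Lydian: G A B C# D E F#.
That puts D below F#.
D up to F# spans 10 letter names and 16 semitones — a major tenth.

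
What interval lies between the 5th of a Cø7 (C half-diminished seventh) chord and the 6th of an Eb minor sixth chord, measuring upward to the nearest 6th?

Cø7 (C half-diminished seventh) has Gb as its 5th, and Eb minor sixth has C as its 6th.
Gb up to C is 6 semitones, a half step wider than a perfect fourth, so the interval is augmented.

A4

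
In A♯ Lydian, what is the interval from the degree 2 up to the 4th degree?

major third

The scale runs A♯ B♯ C𝄪 D𝄪 E♯ F𝄪 G𝄪.
So we need the interval from B♯ up to D𝄪.
B♯ up to D𝄪 spans 3 letter names and 4 semitones — a major third.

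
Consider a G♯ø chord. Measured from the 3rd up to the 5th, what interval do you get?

minor third

The chord tones of G♯ø are G♯, B, D, F♯.
3rd = B; 5th = D.
3 letter names make it a third; at 3 semitones (a half step narrower than major) the quality is minor.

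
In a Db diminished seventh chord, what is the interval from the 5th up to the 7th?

Db°7 is spelled Db Fb Abb Cbb.
That puts Abb below Cbb.
Abb up to Cbb is 3 semitones, a half step narrower than a major third, so the interval is minor.

m3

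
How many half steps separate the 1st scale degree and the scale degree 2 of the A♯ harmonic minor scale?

2

The scale is A♯ B♯ C♯ D♯ E♯ F♯ G𝄪.
A♯ up to B♯ is a major second — 2 semitones.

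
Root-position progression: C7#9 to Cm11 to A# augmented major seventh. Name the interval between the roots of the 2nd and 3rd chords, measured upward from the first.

A6

The roots are C and A#.
C up to A# is 10 semitones, a half step wider than a major sixth, so the interval is augmented.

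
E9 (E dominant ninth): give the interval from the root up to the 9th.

major ninth

The chord tones of E9 (E dominant ninth) are E, G♯, B, D, F♯.
The root is E and the 9th is F♯.
E up to F♯ spans 9 letter names and 14 semitones — a major ninth.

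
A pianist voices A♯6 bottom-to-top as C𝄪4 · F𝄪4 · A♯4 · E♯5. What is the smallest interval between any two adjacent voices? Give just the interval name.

Adjacent intervals: C𝄪4→F𝄪4 = perfect fourth; F𝄪4→A♯4 = minor third; A♯4→E♯5 = perfect fifth.
The smallest is F𝄪4 to A♯4, a minor third (3 semitones).

minor 3rd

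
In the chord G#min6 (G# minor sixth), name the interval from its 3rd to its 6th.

Spelling the chord: G#–B–D#–E#.
That puts B below E#.
4 letter names make it a fourth; at 6 semitones (a half step wider than perfect) the quality is augmented.

augmented fourth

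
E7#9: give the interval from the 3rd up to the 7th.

diminished fifth

E7#9 is spelled E, G#, B, D, F##.
3rd = G#; 7th = D.
5 letter names make it a fifth; at 6 semitones (a half step narrower than perfect) the quality is diminished.
This 3–7 tritone is the characteristic tension at the heart of the dominant sound.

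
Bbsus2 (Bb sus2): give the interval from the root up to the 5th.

Bbsus2: Bb, C, F.
Root = Bb; 5th = F.
Counting 5 letters and 7 half steps from Bb gives a perfect fifth.

perfect fifth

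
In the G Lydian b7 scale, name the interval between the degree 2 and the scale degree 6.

The scale runs G A B C# D E F.
So we need the interval from A up to E.
Counting 5 letters and 7 half steps from A gives a perfect fifth.

P5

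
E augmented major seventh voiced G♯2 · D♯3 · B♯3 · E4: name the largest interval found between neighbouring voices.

major sixth

Adjacent intervals: G♯2→D♯3 = perfect fifth; D♯3→B♯3 = major sixth; B♯3→E4 = diminished fourth.
The largest is D♯3 to B♯3, a major sixth (9 semitones).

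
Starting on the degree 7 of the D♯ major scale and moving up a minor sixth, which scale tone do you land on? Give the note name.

A#

The scale is D♯ E♯ F𝄪 G♯ A♯ B♯ C𝄪.
The degree 7 is C𝄪; a minor sixth above that is A♯ — scale degree 5.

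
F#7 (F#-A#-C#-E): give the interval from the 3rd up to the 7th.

3rd = A#; 7th = E.
From A# to E: 6 semitones over a fifth = diminished.
That tritone between 3rd and 7th is what gives the dominant seventh its pull toward resolution.

diminished fifth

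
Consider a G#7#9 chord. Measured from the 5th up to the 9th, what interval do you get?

augmented fifth

G#7#9: G# B# D# F# A##.
That puts D# below A##.
5 letter names make it a fifth; at 8 semitones (a half step wider than perfect) the quality is augmented.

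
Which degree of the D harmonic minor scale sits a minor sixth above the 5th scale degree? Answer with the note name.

The scale is D E F G A Bb C#.
The 5th scale degree is A; a minor sixth above that is F — scale degree 3.

F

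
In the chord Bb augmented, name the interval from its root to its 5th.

augmented fifth

Spelling the chord: Bb D F#.
The root is Bb and the 5th is F#.
5 letter names make it a fifth; at 8 semitones (a half step wider than perfect) the quality is augmented.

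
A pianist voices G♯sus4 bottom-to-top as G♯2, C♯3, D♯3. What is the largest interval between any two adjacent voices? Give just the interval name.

Adjacent intervals: G♯2→C♯3 = perfect fourth; C♯3→D♯3 = major second.
The largest is G♯2 to C♯3, a perfect fourth (5 semitones).

perfect fourth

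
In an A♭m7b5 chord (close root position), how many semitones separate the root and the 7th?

10

Spelling the chord: A♭-C♭-E𝄫-G♭.
A♭ to G♭ is a minor seventh: 10 semitones.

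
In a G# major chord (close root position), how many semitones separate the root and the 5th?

7

G# (G# major): G#-B#-D#.
G# to D# is a perfect fifth: 7 semitones.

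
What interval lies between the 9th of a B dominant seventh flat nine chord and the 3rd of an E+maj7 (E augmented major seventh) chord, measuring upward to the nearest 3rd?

augmented 5th

B dominant seventh flat nine has C as its 9th, and E+maj7 (E augmented major seventh) has G# as its 3rd.
C up to G# is 8 semitones, a half step wider than a perfect fifth, so the interval is augmented.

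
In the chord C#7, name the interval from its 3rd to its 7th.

diminished 5th

C# dominant seventh is spelled C#–E#–G#–B.
The 3rd is E# and the 7th is B.
From E# to B: 6 semitones over a fifth = diminished.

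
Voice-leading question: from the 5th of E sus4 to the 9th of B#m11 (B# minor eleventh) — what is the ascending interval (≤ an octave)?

E sus4 has B as its 5th, and B#m11 (B# minor eleventh) has C## as its 9th.
From B to C##: 3 semitones over a second = augmented.

augmented second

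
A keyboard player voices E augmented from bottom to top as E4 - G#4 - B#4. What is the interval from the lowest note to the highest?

augmented fifth

The outer voices are E4 and B#4.
E up to B# is 8 semitones, a half step wider than a perfect fifth, so the interval is augmented.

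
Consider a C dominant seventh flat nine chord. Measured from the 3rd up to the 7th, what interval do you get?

diminished fifth

C7b9: C-E-G-B♭-D♭.
So we need the interval from E up to B♭.
From E to B♭: 6 semitones over a fifth = diminished.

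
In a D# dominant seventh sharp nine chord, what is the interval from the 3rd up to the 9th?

Spelling the chord: D#, F##, A#, C#, E##.
3rd = F##; 9th = E##.
From F## to E## is 11 semitones, exactly the major seventh.

major seventh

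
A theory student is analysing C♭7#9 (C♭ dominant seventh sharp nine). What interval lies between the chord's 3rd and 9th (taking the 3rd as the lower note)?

Spelling the chord: C♭ E♭ G♭ B𝄫 D.
The 3rd is E♭ and the 9th is D.
Counting 7 letters and 11 half steps from E♭ gives a major seventh.

M7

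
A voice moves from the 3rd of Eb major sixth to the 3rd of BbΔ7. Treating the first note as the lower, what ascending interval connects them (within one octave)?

The 3rd of Eb major sixth is G; the 3rd of BbΔ7 is D.
Counting 5 letters and 7 half steps from G gives a perfect fifth.

perfect 5th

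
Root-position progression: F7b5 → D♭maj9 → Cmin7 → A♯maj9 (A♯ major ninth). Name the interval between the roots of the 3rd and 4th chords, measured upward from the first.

augmented sixth

The roots are C and A♯.
From C to A♯: 10 semitones over a sixth = augmented.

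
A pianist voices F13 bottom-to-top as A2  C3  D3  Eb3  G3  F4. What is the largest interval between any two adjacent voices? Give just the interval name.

minor 7th

Adjacent intervals: A2→C3 = minor third; C3→D3 = major second; D3→Eb3 = minor second; Eb3→G3 = major third; G3→F4 = minor seventh.
The largest is G3 to F4, a minor seventh (10 semitones).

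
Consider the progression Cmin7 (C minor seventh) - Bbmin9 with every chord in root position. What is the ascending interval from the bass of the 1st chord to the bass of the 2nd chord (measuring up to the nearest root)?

minor seventh

The roots are C and Bb.
7 letter names make it a seventh; at 10 semitones (a half step narrower than major) the quality is minor.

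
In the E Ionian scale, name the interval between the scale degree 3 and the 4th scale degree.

minor second

E major: E F# G# A B C# D#.
Scale degree 3 = G#; scale degree 4 = A.
G# up to A is 1 semitone, a half step narrower than a major second, so the interval is minor.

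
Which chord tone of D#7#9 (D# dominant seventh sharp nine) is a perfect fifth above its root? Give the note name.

D#7#9 (D# dominant seventh sharp nine) is spelled D#–F##–A#–C#–E##.
The root is D#. A perfect fifth above D# is A#.
A# is the chord's 5th.

A#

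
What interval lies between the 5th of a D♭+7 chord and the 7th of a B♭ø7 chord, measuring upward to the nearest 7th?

The 5th of D♭+7 is A; the 7th of B♭ø7 is A♭.
8 letter names make it an octave; at 11 semitones (a half step narrower than perfect) the quality is diminished.

diminished octave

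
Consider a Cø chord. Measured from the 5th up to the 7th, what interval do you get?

major 3rd

The chord tones of Cø are C Eb Gb Bb.
So we need the interval from Gb up to Bb.
Counting 3 letters and 4 half steps from Gb gives a major third.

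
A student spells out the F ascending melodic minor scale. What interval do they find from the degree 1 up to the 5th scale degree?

Spelling the F ascending melodic minor scale: F G Ab Bb C D E.
That puts F below C.
From F to C is 7 semitones, exactly the perfect fifth.

perfect 5th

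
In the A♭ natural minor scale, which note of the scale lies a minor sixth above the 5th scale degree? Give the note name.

Cb

The scale is A♭ B♭ C♭ D♭ E♭ F♭ G♭.
The 5th scale degree is E♭; a minor sixth above that is C♭ — scale degree 3.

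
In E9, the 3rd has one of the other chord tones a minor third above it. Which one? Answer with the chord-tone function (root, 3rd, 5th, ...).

5th

The chord tones of E9 (E dominant ninth) are E G♯ B D F♯.
The 3rd is G♯. A minor third above G♯ is B.
B is the chord's 5th.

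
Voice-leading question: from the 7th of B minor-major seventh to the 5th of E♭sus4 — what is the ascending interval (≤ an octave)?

B minor-major seventh has A♯ as its 7th, and E♭sus4 has B♭ as its 5th.
From A♯ to B♭: 0 semitones over a second = diminished.

d2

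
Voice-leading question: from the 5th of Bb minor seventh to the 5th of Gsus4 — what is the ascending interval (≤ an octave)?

major sixth

Bb minor seventh has F as its 5th, and Gsus4 has D as its 5th.
Counting 6 letters and 9 half steps from F gives a major sixth.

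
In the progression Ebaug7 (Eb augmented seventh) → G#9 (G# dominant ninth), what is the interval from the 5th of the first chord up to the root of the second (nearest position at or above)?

The 5th of Ebaug7 (Eb augmented seventh) is B; the root of G#9 (G# dominant ninth) is G#.
From B to G# is 9 semitones, exactly the major sixth.

major sixth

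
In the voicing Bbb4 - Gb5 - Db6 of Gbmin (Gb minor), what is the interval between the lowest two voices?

Those voices are Bbb4 and Gb5.
From Bbb to Gb is 9 semitones, exactly the major sixth.

major sixth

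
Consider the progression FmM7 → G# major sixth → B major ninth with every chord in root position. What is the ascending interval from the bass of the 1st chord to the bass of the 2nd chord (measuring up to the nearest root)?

The roots are F and G#.
F up to G# is 3 semitones, a half step wider than a major second, so the interval is augmented.

augmented 2nd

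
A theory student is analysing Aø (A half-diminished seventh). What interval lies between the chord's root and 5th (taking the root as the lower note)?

diminished fifth

The chord tones of Aø7 are A, C, Eb, G.
That puts A below Eb.
A up to Eb is 6 semitones, a half step narrower than a perfect fifth, so the interval is diminished.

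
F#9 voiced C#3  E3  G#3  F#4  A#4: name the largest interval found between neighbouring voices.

m7

Adjacent intervals: C#3→E3 = minor third; E3→G#3 = major third; G#3→F#4 = minor seventh; F#4→A#4 = major third.
The largest is G#3 to F#4, a minor seventh (10 semitones).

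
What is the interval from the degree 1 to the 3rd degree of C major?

major third

The scale runs C D E F G A B.
The degree 1 is C and the degree 3 is E.
C up to E spans 3 letter names and 4 semitones — a major third.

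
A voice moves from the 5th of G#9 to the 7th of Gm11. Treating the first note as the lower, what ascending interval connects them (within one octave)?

The 5th of G#9 is D#; the 7th of Gm11 is F.
From D# to F: 2 semitones over a third = diminished.

diminished 3rd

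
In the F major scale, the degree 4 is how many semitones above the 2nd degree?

The scale is F G A Bb C D E.
G up to Bb is a minor third — 3 semitones.

3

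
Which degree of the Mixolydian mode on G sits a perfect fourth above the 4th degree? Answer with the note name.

F

The scale is G A B C D E F.
The 4th degree is C; a perfect fourth above that is F — scale degree 7.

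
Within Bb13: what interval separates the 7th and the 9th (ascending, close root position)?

Spelling the chord: Bb D F Ab C G.
So we need the interval from Ab up to C.
Counting 3 letters and 4 half steps from Ab gives a major third.

major third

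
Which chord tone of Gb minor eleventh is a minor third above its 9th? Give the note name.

The chord tones of Gbm11 (Gb minor eleventh) are Gb-Bbb-Db-Fb-Ab-Cb.
The 9th is Ab. A minor third above Ab is Cb.
Cb is the chord's 11th.

Cb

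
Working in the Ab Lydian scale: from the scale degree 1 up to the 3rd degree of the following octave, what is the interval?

Spelling the Ab Lydian scale: Ab Bb C D Eb F G.
Scale degree 1 = Ab; degree 3 (up an octave) = C.
From Ab to C is 16 semitones, exactly the major tenth.

major tenth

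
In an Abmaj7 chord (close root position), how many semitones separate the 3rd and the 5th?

AbM7 (Ab major seventh): Ab C Eb G.
C to Eb is a minor third: 3 semitones.

3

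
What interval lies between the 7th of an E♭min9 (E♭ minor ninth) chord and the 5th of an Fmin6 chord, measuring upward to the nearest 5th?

The 7th of E♭min9 (E♭ minor ninth) is D♭; the 5th of Fmin6 is C.
Counting 7 letters and 11 half steps from D♭ gives a major seventh.

M7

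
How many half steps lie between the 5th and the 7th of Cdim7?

C°7 (C diminished seventh): C–Eb–Gb–Bbb.
Gb to Bbb is a minor third: 3 semitones.

3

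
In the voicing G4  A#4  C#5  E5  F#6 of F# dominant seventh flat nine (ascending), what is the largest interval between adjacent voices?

M9

Adjacent intervals: G4→A#4 = augmented second; A#4→C#5 = minor third; C#5→E5 = minor third; E5→F#6 = major ninth.
The largest is E5 to F#6, a major ninth (14 semitones).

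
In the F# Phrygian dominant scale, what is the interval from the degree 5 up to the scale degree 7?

F# phrygian dominant: F# G A# B C# D E.
The degree 5 is C# and the degree 7 is E.
C# up to E is 3 semitones, a half step narrower than a major third, so the interval is minor.

minor third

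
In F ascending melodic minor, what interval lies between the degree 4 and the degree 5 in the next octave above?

The scale runs F G A♭ B♭ C D E.
Degree 4 = B♭; 5th scale degree (up an octave) = C.
Counting 9 letters and 14 half steps from B♭ gives a major ninth.

M9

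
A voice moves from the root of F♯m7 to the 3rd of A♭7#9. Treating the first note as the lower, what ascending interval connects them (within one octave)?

F♯m7 has F♯ as its root, and A♭7#9 has C as its 3rd.
From F♯ to C: 6 semitones over a fifth = diminished.

diminished fifth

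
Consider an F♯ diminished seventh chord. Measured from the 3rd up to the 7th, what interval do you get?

d5

F♯ diminished seventh is spelled F♯, A, C, E♭.
The 3rd is A and the 7th is E♭.
5 letter names make it a fifth; at 6 semitones (a half step narrower than perfect) the quality is diminished.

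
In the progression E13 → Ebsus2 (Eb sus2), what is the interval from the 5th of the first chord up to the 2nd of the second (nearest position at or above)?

The 5th of E13 is B; the 2nd of Ebsus2 (Eb sus2) is F.
B up to F is 6 semitones, a half step narrower than a perfect fifth, so the interval is diminished.

diminished fifth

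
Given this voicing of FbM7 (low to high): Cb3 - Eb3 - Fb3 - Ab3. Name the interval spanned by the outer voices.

The outer voices are Cb3 and Ab3.
Cb up to Ab spans 6 letter names and 9 semitones — a major sixth.

major 6th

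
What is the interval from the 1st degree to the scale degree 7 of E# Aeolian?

E# natural minor: E# F## G# A# B# C# D#.
The 1st degree is E# and the degree 7 is D#.
7 letter names make it a seventh; at 10 semitones (a half step narrower than major) the quality is minor.

minor seventh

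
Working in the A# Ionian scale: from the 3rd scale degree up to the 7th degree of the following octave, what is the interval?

Spelling the A# Ionian scale: A# B# C## D# E# F## G##.
3rd scale degree = C##; 7th scale degree (up an octave) = G##.
C## up to G## spans 12 letter names and 19 semitones — a perfect twelfth.

perfect twelfth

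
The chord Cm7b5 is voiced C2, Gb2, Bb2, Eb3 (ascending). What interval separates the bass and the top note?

The outer voices are C2 and Eb3.
From C to Eb: 15 semitones over a tenth = minor.

minor tenth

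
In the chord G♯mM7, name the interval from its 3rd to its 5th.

major 3rd

G♯mM7 is spelled G♯ B D♯ F𝄪.
So we need the interval from B up to D♯.
From B to D♯ is 4 semitones, exactly the major third.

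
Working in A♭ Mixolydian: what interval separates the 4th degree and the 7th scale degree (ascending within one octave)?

The scale runs A♭ B♭ C D♭ E♭ F G♭.
4th degree = D♭; 7th degree = G♭.
Counting 4 letters and 5 half steps from D♭ gives a perfect fourth.

perfect fourth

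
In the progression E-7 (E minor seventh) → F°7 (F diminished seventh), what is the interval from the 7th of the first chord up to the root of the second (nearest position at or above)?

E-7 (E minor seventh) has D as its 7th, and F°7 (F diminished seventh) has F as its root.
3 letter names make it a third; at 3 semitones (a half step narrower than major) the quality is minor.

minor 3rd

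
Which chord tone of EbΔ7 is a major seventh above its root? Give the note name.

Spelling the chord: Eb G Bb D.
The root is Eb. A major seventh above Eb is D.
D is the chord's 7th.

D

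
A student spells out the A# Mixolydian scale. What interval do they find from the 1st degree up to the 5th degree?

Spelling the A# Mixolydian scale: A# B# C## D# E# F## G#.
The 1st degree is A# and the 5th degree is E#.
Counting 5 letters and 7 half steps from A# gives a perfect fifth.

perfect 5th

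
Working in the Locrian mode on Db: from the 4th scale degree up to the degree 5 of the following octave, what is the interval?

minor ninth

Db locrian: Db Ebb Fb Gb Abb Bbb Cb.
The 4th scale degree is Gb and the degree 5 (up an octave) is Abb.
From Gb to Abb: 13 semitones over a ninth = minor.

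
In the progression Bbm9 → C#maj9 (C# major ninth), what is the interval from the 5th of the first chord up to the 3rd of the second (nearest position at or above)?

Bbm9 has F as its 5th, and C#maj9 (C# major ninth) has E# as its 3rd.
7 letter names make it a seventh; at 12 semitones (a half step wider than major) the quality is augmented.

augmented seventh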